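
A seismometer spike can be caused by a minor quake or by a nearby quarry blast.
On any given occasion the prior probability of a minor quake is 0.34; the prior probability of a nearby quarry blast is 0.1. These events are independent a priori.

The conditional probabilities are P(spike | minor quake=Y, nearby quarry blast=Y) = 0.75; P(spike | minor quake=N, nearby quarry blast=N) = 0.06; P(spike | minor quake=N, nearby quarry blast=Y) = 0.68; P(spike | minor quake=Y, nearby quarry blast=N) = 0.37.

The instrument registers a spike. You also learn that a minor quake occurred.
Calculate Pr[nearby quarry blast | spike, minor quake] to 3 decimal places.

Weight on nearby quarry blast=true, given the evidence: 0.75*0.1 = 0.075000
The normalizing constant is 0.37*0.9 + 0.75*0.1 = 0.408000
Posterior = 0.075000 / 0.408000 ≈ 0.184

Pr[nearby quarry blast | spike, minor quake] ≈ 0.184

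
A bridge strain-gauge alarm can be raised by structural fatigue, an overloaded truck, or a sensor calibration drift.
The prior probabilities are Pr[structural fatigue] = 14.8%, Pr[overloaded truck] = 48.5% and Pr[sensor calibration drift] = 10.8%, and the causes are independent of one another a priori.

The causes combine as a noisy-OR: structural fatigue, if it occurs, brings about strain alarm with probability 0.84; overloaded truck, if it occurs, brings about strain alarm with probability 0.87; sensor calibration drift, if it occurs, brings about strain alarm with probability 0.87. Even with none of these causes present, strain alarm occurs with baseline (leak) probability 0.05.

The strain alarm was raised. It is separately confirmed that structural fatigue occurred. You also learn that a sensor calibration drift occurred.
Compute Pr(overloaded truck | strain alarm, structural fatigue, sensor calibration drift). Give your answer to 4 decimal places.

Pr(overloaded truck | strain alarm, structural fatigue, sensor calibration drift) ≈ 0.4893

Under noisy-OR, P(strain alarm | causes) = 1 − (1−0.05)·∏(1−qᵢ) over the active causes.
Numerator (weight on configurations with overloaded truck): 0.997431*0.485 = 0.483754
Denominator P(strain alarm | structural fatigue, sensor calibration drift): 0.98024*0.515 + 0.997431*0.485 = 0.988578
P(overloaded truck | strain alarm, structural fatigue, sensor calibration drift) = 0.483754/0.988578 ≈ 0.4893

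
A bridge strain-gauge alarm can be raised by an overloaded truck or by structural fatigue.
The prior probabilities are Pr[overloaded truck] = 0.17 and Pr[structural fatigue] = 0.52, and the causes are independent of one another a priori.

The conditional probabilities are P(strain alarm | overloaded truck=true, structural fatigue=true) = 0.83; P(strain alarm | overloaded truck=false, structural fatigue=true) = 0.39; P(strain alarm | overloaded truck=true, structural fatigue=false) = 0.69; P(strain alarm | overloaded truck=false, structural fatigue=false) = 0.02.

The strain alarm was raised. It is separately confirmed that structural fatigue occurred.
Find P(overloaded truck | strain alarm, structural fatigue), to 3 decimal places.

P(overloaded truck | strain alarm, structural fatigue) ≈ 0.304

Weight on overloaded truck=true, given the evidence: 0.83·0.17 = 0.141100
The normalizing constant is 0.39·0.83 + 0.83·0.17 = 0.464800
Posterior = 0.141100 / 0.464800 ≈ 0.304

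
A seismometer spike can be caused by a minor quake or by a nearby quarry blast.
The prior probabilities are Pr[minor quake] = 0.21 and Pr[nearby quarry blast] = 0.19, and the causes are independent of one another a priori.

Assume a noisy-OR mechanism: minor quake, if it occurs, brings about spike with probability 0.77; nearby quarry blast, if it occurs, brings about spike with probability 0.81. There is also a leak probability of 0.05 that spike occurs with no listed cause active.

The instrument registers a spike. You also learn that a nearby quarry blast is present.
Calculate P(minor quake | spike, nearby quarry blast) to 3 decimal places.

P(minor quake | spike, nearby quarry blast) ≈ 0.237

Under noisy-OR, P(spike | causes) = 1 − (1−0.05)·∏(1−qᵢ) over the active causes.
P(spike | nearby quarry blast) = 0.8195*0.79 + 0.958485*0.21 = 0.647405 + 0.201282 = 0.848687
Of this, 0.201282 comes from 0.958485*0.21 (the minor quake=true cases).
So P(minor quake | spike, nearby quarry blast) = 0.201282/0.848687 ≈ 0.237.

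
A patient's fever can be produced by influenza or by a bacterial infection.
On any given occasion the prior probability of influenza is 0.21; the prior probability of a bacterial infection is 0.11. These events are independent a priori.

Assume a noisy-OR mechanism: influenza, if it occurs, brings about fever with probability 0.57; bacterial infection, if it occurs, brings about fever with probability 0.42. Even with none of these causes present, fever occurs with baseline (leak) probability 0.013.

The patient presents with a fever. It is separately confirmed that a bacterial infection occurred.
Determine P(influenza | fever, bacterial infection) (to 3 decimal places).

P(influenza | fever, bacterial infection) ≈ 0.319

Under noisy-OR, P(fever | causes) = 1 − (1−0.013)·∏(1−qᵢ) over the active causes.
P(fever | bacterial infection) = 0.42754*0.79 + 0.753842*0.21 = 0.337757 + 0.158307 = 0.496064
The influenza-present share is 0.753842*0.21 = 0.158307.
Hence the posterior is 0.158307/0.496064 ≈ 0.319.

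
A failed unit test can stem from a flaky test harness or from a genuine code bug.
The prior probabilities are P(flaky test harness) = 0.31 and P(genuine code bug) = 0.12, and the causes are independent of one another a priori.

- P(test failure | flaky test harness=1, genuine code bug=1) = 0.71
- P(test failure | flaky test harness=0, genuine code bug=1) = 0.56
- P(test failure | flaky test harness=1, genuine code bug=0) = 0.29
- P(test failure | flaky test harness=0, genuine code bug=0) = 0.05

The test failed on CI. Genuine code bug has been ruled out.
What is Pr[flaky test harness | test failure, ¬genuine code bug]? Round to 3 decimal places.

Pr[flaky test harness | test failure, ¬genuine code bug] ≈ 0.723

Weight on flaky test harness=true, given the evidence: 0.29×0.31 = 0.089900
The normalizing constant is 0.05×0.69 + 0.29×0.31 = 0.124400
Posterior = 0.089900 / 0.124400 ≈ 0.723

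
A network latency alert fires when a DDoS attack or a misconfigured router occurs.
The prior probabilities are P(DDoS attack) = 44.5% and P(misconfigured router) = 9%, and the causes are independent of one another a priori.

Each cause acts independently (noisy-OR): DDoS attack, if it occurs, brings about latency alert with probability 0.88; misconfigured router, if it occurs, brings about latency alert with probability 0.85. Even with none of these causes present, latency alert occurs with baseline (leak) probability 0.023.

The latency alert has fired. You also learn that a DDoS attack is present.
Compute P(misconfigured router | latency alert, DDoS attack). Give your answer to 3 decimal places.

Under noisy-OR, P(latency alert | causes) = 1 − (1−0.023)·∏(1−qᵢ) over the active causes.
Sum P(latency alert|·) weighted by the priors over both values of misconfigured router:
  P(latency alert | DDoS attack) = 0.88276*0.91 + 0.982414*0.09
        = 0.803312 + 0.088417 = 0.891729
Configurations with misconfigured router contribute 0.088417, so
  P(misconfigured router | latency alert, DDoS attack) = 0.088417 / 0.891729 ≈ 0.099

P(misconfigured router | latency alert, DDoS attack) ≈ 0.099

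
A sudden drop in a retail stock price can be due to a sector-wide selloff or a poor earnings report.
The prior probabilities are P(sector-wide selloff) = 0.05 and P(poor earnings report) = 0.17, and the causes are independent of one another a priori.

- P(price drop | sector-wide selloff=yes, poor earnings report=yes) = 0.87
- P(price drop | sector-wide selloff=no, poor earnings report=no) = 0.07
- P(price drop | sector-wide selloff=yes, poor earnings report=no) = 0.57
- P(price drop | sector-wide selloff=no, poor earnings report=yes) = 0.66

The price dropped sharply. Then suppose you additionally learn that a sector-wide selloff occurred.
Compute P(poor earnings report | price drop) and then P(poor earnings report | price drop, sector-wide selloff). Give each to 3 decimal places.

For the numerator, keep only poor earnings report=true terms: 0.106590 + 0.007395 = 0.113985
The normalizing constant is 0.07·0.95·0.83 + 0.66·0.95·0.17 + 0.57·0.05·0.83 + 0.87·0.05·0.17 = 0.192835
P(poor earnings report | price drop) = 0.113985/0.192835 ≈ 0.591

Now also conditioning on sector-wide selloff=true:
Enumerate both values of poor earnings report and weight by the priors:
  P(price drop | sector-wide selloff) = 0.57·0.83 + 0.87·0.17
        = 0.473100 + 0.147900 = 0.621000
The terms with poor earnings report present sum to 0.147900, so
  P(poor earnings report | price drop, sector-wide selloff) = 0.147900 / 0.621000 ≈ 0.238

P(poor earnings report | price drop) ≈ 0.591; P(poor earnings report | price drop, sector-wide selloff) ≈ 0.238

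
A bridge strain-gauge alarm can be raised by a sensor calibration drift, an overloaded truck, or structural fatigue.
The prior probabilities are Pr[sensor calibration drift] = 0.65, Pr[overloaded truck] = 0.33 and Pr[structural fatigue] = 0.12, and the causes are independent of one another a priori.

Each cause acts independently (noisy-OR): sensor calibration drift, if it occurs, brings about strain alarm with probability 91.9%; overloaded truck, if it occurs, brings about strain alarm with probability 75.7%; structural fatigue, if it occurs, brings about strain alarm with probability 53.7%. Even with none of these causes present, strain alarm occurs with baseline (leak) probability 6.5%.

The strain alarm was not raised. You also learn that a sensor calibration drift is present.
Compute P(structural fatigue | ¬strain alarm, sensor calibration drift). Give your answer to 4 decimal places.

P(structural fatigue | ¬strain alarm, sensor calibration drift) ≈ 0.0594

Under noisy-OR, P(strain alarm | causes) = 1 − (1−0.065)·∏(1−qᵢ) over the active causes.
Numerator (weight on configurations with structural fatigue): 0.002819 + 0.000337 = 0.003156
Normalizer over all consistent configurations: 0.075735·0.67·0.88 + 0.035065·0.67·0.12 + 0.018404·0.33·0.88 + 0.008521·0.33·0.12 = 0.053154
P(structural fatigue | ¬strain alarm, sensor calibration drift) = 0.003156/0.053154 ≈ 0.0594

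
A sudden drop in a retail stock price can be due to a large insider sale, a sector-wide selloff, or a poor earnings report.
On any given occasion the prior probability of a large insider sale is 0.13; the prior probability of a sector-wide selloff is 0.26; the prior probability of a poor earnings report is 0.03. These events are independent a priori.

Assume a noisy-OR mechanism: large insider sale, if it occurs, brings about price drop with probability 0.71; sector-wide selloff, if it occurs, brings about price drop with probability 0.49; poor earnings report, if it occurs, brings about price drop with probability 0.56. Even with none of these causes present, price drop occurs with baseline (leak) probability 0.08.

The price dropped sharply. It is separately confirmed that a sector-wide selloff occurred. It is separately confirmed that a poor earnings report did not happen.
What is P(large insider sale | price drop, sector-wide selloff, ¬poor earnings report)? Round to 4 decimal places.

P(large insider sale | price drop, sector-wide selloff, ¬poor earnings report) ≈ 0.1956

Under noisy-OR, P(price drop | causes) = 1 − (1−0.08)·∏(1−qᵢ) over the active causes.
Enumerate both values of large insider sale and weight by the priors:
  P(price drop | sector-wide selloff, ¬poor earnings report) = 0.5308*0.87 + 0.863932*0.13
        = 0.461796 + 0.112311 = 0.574107
Configurations with large insider sale contribute 0.112311, so
  P(large insider sale | price drop, sector-wide selloff, ¬poor earnings report) = 0.112311 / 0.574107 ≈ 0.1956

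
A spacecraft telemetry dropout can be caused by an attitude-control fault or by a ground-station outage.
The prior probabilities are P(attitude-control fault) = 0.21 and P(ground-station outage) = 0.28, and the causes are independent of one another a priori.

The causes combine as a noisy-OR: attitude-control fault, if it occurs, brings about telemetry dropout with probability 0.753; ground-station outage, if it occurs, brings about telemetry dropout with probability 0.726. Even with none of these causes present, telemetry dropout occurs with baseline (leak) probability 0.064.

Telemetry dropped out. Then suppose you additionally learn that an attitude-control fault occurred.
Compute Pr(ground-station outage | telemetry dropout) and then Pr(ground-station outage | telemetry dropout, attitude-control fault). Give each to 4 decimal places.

Under noisy-OR, P(telemetry dropout | causes) = 1 − (1−0.064)·∏(1−qᵢ) over the active causes.
By total probability over the 4 (attitude-control fault, ground-station outage) configurations:
  P(telemetry dropout) = 0.064·0.79·0.72 + 0.743536·0.79·0.28 + 0.768808·0.21·0.72 + 0.936653·0.21·0.28
        = 0.036403 + 0.164470 + 0.116244 + 0.055075 = 0.372192
Keeping only the ground-station outage-present terms gives 0.219545, so
  P(ground-station outage | telemetry dropout) = 0.219545 / 0.372192 ≈ 0.5899

With the extra evidence:
P(telemetry dropout | attitude-control fault) = 0.768808·0.72 + 0.936653·0.28 = 0.553542 + 0.262263 = 0.815805
Restricting to configurations with ground-station outage present: 0.936653·0.28 = 0.262263.
So P(ground-station outage | telemetry dropout, attitude-control fault) = 0.262263/0.815805 ≈ 0.3215.
— attitude-control fault explains away the evidence for ground-station outage.

Pr(ground-station outage | telemetry dropout) ≈ 0.5899; Pr(ground-station outage | telemetry dropout, attitude-control fault) ≈ 0.3215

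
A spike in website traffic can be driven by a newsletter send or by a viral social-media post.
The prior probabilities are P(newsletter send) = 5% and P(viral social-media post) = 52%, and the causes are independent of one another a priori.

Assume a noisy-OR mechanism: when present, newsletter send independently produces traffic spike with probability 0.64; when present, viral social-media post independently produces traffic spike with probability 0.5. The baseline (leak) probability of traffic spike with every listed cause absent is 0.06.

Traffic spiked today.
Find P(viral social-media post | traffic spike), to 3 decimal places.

Under noisy-OR, P(traffic spike | causes) = 1 − (1−0.06)·∏(1−qᵢ) over the active causes.
By total probability over the 4 (newsletter send, viral social-media post) configurations:
  P(traffic spike) = 0.06·0.95·0.48 + 0.53·0.95·0.52 + 0.6616·0.05·0.48 + 0.8308·0.05·0.52
        = 0.027360 + 0.261820 + 0.015878 + 0.021601 = 0.326659
Keeping only the viral social-media post-present terms gives 0.283421, so
  P(viral social-media post | traffic spike) = 0.283421 / 0.326659 ≈ 0.868

P(viral social-media post | traffic spike) ≈ 0.868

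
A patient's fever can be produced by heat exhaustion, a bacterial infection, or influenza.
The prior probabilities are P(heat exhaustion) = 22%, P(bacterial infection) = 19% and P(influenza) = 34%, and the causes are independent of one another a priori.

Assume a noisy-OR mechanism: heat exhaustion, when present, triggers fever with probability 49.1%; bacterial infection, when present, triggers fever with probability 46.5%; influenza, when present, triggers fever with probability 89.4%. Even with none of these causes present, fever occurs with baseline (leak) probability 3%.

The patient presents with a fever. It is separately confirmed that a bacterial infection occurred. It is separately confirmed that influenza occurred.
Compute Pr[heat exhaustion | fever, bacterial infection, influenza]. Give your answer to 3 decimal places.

Pr[heat exhaustion | fever, bacterial infection, influenza] ≈ 0.225

Under noisy-OR, P(fever | causes) = 1 − (1−0.03)·∏(1−qᵢ) over the active causes.
By total probability over both values of heat exhaustion:
  P(fever | bacterial infection, influenza) = 0.944991×0.78 + 0.972001×0.22
        = 0.737093 + 0.213840 = 0.950933
Configurations with heat exhaustion contribute 0.213840, so
  P(heat exhaustion | fever, bacterial infection, influenza) = 0.213840 / 0.950933 ≈ 0.225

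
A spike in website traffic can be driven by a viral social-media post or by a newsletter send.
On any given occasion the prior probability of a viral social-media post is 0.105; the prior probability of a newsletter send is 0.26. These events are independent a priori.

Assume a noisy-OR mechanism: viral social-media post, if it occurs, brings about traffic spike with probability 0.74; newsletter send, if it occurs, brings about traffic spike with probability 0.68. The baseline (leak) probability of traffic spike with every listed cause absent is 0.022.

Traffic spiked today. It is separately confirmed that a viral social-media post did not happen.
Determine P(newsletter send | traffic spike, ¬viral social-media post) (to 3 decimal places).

Under noisy-OR, P(traffic spike | causes) = 1 − (1−0.022)·∏(1−qᵢ) over the active causes.
P(traffic spike | ¬viral social-media post) = 0.022·0.74 + 0.68704·0.26 = 0.016280 + 0.178630 = 0.194910
Of this, 0.178630 comes from 0.68704·0.26 (the newsletter send=true cases).
P(newsletter send | traffic spike, ¬viral social-media post) = 0.178630 / 0.194910 ≈ 0.916

P(newsletter send | traffic spike, ¬viral social-media post) ≈ 0.916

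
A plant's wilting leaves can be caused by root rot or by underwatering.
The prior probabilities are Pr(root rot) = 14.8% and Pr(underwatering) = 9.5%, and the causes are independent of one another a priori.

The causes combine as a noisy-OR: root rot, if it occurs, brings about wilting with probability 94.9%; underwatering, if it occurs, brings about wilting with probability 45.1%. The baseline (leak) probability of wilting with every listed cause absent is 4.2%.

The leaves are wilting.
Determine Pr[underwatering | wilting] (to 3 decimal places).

Pr[underwatering | wilting] ≈ 0.246

Under noisy-OR, P(wilting | causes) = 1 − (1−0.042)·∏(1−qᵢ) over the active causes.
P(wilting) = 0.042*0.852*0.905 + 0.474058*0.852*0.095 + 0.951142*0.148*0.905 + 0.973177*0.148*0.095 = 0.032385 + 0.038370 + 0.127396 + 0.013683 = 0.211834
Of this, 0.052053 comes from 0.038370 + 0.013683 (the underwatering=true cases).
P(underwatering | wilting) = 0.052053 / 0.211834 ≈ 0.246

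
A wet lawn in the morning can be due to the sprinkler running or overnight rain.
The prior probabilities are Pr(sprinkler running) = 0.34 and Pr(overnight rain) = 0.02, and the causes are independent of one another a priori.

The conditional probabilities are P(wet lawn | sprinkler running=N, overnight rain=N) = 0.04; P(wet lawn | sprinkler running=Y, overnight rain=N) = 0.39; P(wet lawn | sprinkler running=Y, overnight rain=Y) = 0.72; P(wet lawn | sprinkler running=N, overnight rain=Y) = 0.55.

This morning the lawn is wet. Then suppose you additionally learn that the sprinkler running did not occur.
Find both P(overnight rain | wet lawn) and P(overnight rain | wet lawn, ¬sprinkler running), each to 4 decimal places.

Numerator (weight on configurations with overnight rain): 0.007260 + 0.004896 = 0.012156
Normalizer over all consistent configurations: 0.04*0.66*0.98 + 0.55*0.66*0.02 + 0.39*0.34*0.98 + 0.72*0.34*0.02 = 0.167976
P(overnight rain | wet lawn) = 0.012156/0.167976 ≈ 0.0724

With the extra evidence:
P(wet lawn | ¬sprinkler running) = 0.04×0.98 + 0.55×0.02 = 0.039200 + 0.011000 = 0.050200
The overnight rain-present share is 0.55×0.02 = 0.011000.
Hence the posterior is 0.011000/0.050200 ≈ 0.2191.

P(overnight rain | wet lawn) ≈ 0.0724; P(overnight rain | wet lawn, ¬sprinkler running) ≈ 0.2191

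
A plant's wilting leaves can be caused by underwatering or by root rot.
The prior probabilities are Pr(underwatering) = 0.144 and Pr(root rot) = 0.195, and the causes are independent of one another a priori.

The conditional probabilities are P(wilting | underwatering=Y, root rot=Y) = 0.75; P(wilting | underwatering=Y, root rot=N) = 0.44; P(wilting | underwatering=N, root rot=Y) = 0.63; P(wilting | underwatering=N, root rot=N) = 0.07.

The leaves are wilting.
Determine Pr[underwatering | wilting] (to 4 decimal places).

Sum P(wilting|·) weighted by the priors over the 4 (underwatering, root rot) configurations:
  P(wilting) = 0.07×0.856×0.805 + 0.63×0.856×0.195 + 0.44×0.144×0.805 + 0.75×0.144×0.195
        = 0.048236 + 0.105160 + 0.051005 + 0.021060 = 0.225461
Keeping only the underwatering-present terms gives 0.072065, so
  P(underwatering | wilting) = 0.072065 / 0.225461 ≈ 0.3196

Pr[underwatering | wilting] ≈ 0.3196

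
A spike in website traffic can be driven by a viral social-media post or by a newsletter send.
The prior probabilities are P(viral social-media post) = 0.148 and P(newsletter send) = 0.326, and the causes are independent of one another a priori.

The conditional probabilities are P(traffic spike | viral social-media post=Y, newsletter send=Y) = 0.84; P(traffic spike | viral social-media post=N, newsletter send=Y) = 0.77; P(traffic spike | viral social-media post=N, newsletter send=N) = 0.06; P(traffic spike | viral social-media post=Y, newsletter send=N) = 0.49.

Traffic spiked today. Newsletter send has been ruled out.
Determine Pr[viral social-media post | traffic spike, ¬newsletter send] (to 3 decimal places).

Enumerate both values of viral social-media post and weight by the priors:
  P(traffic spike | ¬newsletter send) = 0.06×0.852 + 0.49×0.148
        = 0.051120 + 0.072520 = 0.123640
The terms with viral social-media post present sum to 0.072520, so
  P(viral social-media post | traffic spike, ¬newsletter send) = 0.072520 / 0.123640 ≈ 0.587

Pr[viral social-media post | traffic spike, ¬newsletter send] ≈ 0.587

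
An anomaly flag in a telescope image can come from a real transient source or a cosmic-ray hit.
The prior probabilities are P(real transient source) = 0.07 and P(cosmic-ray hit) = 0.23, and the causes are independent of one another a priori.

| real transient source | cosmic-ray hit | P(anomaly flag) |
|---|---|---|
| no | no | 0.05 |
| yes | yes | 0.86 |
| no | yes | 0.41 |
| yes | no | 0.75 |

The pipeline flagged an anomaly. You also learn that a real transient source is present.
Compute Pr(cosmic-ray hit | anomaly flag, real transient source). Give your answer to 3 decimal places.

Numerator (weight on configurations with cosmic-ray hit): 0.86*0.23 = 0.197800
The normalizing constant is 0.75*0.77 + 0.86*0.23 = 0.775300
P(cosmic-ray hit | anomaly flag, real transient source) = 0.197800/0.775300 ≈ 0.255

Pr(cosmic-ray hit | anomaly flag, real transient source) ≈ 0.255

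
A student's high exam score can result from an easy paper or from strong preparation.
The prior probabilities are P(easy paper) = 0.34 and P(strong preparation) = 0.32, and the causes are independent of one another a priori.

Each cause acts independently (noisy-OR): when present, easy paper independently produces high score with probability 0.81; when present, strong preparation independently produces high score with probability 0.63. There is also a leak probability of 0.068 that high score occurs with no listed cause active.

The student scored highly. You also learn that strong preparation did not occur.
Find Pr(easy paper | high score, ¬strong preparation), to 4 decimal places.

Pr(easy paper | high score, ¬strong preparation) ≈ 0.8618

Under noisy-OR, P(high score | causes) = 1 − (1−0.068)·∏(1−qᵢ) over the active causes.
Weight on easy paper=true, given the evidence: 0.82292·0.34 = 0.279793
The normalizing constant is 0.068·0.66 + 0.82292·0.34 = 0.324673
P(easy paper | high score, ¬strong preparation) = 0.279793/0.324673 ≈ 0.8618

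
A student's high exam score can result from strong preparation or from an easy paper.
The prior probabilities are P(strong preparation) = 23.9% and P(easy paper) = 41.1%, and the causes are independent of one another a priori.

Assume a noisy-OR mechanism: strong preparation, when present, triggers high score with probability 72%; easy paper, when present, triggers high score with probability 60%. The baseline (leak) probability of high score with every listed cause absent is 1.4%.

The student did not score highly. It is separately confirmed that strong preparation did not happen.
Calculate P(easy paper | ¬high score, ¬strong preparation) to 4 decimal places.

Under noisy-OR, P(high score | causes) = 1 − (1−0.014)·∏(1−qᵢ) over the active causes.
Enumerate both values of easy paper and weight by the priors:
  P(¬high score | ¬strong preparation) = 0.986×0.589 + 0.3944×0.411
        = 0.580754 + 0.162098 = 0.742852
The terms with easy paper present sum to 0.162098, so
  P(easy paper | ¬high score, ¬strong preparation) = 0.162098 / 0.742852 ≈ 0.2182

P(easy paper | ¬high score, ¬strong preparation) ≈ 0.2182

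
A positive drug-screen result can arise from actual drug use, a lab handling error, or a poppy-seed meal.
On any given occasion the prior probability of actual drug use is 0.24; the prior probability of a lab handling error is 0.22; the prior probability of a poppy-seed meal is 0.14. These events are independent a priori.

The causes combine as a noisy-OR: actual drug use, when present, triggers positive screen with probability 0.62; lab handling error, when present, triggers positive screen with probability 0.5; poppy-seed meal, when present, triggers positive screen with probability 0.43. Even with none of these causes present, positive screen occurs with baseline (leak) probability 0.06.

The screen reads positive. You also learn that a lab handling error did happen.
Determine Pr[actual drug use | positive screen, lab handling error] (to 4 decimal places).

Under noisy-OR, P(positive screen | causes) = 1 − (1−0.06)·∏(1−qᵢ) over the active causes.
Sum P(positive screen|·) weighted by the priors over the 4 (actual drug use, poppy-seed meal) configurations:
  P(positive screen | lab handling error) = 0.53*0.76*0.86 + 0.7321*0.76*0.14 + 0.8214*0.24*0.86 + 0.898198*0.24*0.14
        = 0.346408 + 0.077895 + 0.169537 + 0.030179 = 0.624019
The terms with actual drug use present sum to 0.199716, so
  P(actual drug use | positive screen, lab handling error) = 0.199716 / 0.624019 ≈ 0.3200

Pr[actual drug use | positive screen, lab handling error] ≈ 0.3200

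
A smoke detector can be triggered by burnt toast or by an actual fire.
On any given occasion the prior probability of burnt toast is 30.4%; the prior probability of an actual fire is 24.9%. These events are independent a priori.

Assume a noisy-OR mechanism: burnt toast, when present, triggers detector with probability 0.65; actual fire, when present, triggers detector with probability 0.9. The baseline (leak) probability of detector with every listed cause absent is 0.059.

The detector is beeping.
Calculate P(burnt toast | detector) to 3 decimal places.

Under noisy-OR, P(detector | causes) = 1 − (1−0.059)·∏(1−qᵢ) over the active causes.
P(detector) = 0.059×0.696×0.751 + 0.9059×0.696×0.249 + 0.67065×0.304×0.751 + 0.967065×0.304×0.249 = 0.030839 + 0.156996 + 0.153112 + 0.073203 = 0.414150
The burnt toast-present share is 0.153112 + 0.073203 = 0.226315.
So P(burnt toast | detector) = 0.226315/0.414150 ≈ 0.546.

P(burnt toast | detector) ≈ 0.546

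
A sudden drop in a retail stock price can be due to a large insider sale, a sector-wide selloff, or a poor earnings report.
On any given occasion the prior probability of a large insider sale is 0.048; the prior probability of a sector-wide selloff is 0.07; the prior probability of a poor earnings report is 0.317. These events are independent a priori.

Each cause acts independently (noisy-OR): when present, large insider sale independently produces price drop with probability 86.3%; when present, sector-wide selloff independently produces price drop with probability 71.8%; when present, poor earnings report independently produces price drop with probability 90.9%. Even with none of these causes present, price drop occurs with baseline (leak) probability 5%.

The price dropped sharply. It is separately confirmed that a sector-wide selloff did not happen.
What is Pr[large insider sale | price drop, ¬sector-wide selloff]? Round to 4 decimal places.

Under noisy-OR, P(price drop | causes) = 1 − (1−0.05)·∏(1−qᵢ) over the active causes.
P(price drop | ¬sector-wide selloff) = 0.05*0.952*0.683 + 0.91355*0.952*0.317 + 0.86985*0.048*0.683 + 0.988156*0.048*0.317 = 0.032511 + 0.275695 + 0.028517 + 0.015036 = 0.351759
The large insider sale-present share is 0.028517 + 0.015036 = 0.043553.
P(large insider sale | price drop, ¬sector-wide selloff) = 0.043553 / 0.351759 ≈ 0.1238

Pr[large insider sale | price drop, ¬sector-wide selloff] ≈ 0.1238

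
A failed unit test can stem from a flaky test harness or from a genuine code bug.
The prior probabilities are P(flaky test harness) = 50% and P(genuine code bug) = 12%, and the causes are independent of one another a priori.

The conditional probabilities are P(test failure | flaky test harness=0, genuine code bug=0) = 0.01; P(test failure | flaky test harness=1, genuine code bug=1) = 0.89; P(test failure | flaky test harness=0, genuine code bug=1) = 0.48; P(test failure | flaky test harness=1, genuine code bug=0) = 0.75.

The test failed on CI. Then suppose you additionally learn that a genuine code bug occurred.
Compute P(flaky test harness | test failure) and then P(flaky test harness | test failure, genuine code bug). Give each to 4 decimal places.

Sum P(test failure|·) weighted by the priors over the 4 (flaky test harness, genuine code bug) configurations:
  P(test failure) = 0.01×0.5×0.88 + 0.48×0.5×0.12 + 0.75×0.5×0.88 + 0.89×0.5×0.12
        = 0.004400 + 0.028800 + 0.330000 + 0.053400 = 0.416600
The terms with flaky test harness present sum to 0.383400, so
  P(flaky test harness | test failure) = 0.383400 / 0.416600 ≈ 0.9203

With the extra evidence:
P(test failure | genuine code bug) = 0.48·0.5 + 0.89·0.5 = 0.240000 + 0.445000 = 0.685000
Restricting to configurations with flaky test harness present: 0.89·0.5 = 0.445000.
P(flaky test harness | test failure, genuine code bug) = 0.445000 / 0.685000 ≈ 0.6496
— genuine code bug explains away the evidence for flaky test harness.

P(flaky test harness | test failure) ≈ 0.9203; P(flaky test harness | test failure, genuine code bug) ≈ 0.6496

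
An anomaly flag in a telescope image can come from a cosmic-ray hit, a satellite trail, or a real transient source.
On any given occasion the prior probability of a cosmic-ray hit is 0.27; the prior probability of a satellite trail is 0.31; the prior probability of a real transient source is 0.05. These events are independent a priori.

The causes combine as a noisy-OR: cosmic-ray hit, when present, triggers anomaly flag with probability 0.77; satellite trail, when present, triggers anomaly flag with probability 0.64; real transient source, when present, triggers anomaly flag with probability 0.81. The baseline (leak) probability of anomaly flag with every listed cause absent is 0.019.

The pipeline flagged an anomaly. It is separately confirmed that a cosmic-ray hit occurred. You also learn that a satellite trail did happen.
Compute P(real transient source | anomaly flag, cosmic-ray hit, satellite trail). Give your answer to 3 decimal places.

P(real transient source | anomaly flag, cosmic-ray hit, satellite trail) ≈ 0.053

Under noisy-OR, P(anomaly flag | causes) = 1 − (1−0.019)·∏(1−qᵢ) over the active causes.
For the numerator, keep only real transient source=true terms: 0.984567*0.05 = 0.049228
Denominator P(anomaly flag | cosmic-ray hit, satellite trail): 0.918773*0.95 + 0.984567*0.05 = 0.922062
Posterior = 0.049228 / 0.922062 ≈ 0.053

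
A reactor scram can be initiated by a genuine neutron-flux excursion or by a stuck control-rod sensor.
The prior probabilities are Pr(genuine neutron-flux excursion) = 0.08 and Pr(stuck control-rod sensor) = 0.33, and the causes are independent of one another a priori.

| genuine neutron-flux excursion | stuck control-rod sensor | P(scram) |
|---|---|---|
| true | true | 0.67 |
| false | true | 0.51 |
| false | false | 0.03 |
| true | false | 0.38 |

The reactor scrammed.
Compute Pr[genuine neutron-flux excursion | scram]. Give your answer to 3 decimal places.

Numerator (weight on configurations with genuine neutron-flux excursion): 0.020368 + 0.017688 = 0.038056
Normalizer over all consistent configurations: 0.03·0.92·0.67 + 0.51·0.92·0.33 + 0.38·0.08·0.67 + 0.67·0.08·0.33 = 0.211384
Posterior = 0.038056 / 0.211384 ≈ 0.180

Pr[genuine neutron-flux excursion | scram] ≈ 0.180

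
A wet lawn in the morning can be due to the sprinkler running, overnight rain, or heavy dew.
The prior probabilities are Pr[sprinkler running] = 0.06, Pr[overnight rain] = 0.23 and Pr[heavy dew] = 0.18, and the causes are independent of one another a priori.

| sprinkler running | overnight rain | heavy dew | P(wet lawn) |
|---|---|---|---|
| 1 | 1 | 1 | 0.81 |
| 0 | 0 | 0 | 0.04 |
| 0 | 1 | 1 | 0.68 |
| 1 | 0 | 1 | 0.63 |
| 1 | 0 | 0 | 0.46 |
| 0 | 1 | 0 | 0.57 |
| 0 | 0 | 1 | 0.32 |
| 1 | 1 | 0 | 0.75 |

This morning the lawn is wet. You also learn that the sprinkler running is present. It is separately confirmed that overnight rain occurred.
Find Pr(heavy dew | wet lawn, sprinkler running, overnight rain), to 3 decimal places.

For the numerator, keep only heavy dew=true terms: 0.81·0.18 = 0.145800
Denominator P(wet lawn | sprinkler running, overnight rain): 0.75·0.82 + 0.81·0.18 = 0.760800
Posterior = 0.145800 / 0.760800 ≈ 0.192

Pr(heavy dew | wet lawn, sprinkler running, overnight rain) ≈ 0.192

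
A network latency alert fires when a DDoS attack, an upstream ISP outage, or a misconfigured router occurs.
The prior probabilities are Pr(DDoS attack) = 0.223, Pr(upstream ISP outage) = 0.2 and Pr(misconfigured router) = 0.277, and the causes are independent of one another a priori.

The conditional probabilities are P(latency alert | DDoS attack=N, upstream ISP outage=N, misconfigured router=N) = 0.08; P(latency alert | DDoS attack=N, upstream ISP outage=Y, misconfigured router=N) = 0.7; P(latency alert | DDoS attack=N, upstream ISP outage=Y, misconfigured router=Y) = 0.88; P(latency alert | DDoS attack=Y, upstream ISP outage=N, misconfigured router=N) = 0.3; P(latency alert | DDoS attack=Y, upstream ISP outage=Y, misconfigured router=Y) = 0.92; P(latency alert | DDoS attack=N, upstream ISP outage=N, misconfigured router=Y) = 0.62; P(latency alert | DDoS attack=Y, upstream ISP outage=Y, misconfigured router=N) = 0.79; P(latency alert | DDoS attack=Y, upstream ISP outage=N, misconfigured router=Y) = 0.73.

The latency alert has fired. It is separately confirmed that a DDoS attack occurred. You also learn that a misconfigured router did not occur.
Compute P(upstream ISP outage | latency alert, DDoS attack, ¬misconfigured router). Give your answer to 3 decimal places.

P(latency alert | DDoS attack, ¬misconfigured router) = 0.3×0.8 + 0.79×0.2 = 0.240000 + 0.158000 = 0.398000
Restricting to configurations with upstream ISP outage present: 0.79×0.2 = 0.158000.
So P(upstream ISP outage | latency alert, DDoS attack, ¬misconfigured router) = 0.158000/0.398000 ≈ 0.397.

P(upstream ISP outage | latency alert, DDoS attack, ¬misconfigured router) ≈ 0.397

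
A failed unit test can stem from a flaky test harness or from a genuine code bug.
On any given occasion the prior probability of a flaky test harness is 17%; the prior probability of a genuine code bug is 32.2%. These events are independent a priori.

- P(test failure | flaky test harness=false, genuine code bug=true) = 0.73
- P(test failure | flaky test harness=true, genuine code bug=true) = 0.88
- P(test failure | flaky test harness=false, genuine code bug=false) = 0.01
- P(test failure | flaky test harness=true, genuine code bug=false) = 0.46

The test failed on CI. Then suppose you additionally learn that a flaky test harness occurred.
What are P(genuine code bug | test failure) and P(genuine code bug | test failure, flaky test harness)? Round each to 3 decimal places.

P(genuine code bug | test failure) ≈ 0.806; P(genuine code bug | test failure, flaky test harness) ≈ 0.476

P(test failure) = 0.01×0.83×0.678 + 0.73×0.83×0.322 + 0.46×0.17×0.678 + 0.88×0.17×0.322 = 0.005627 + 0.195100 + 0.053020 + 0.048171 = 0.301918
Of this, 0.243271 comes from 0.195100 + 0.048171 (the genuine code bug=true cases).
So P(genuine code bug | test failure) = 0.243271/0.301918 ≈ 0.806.

Now also conditioning on flaky test harness=true:
By total probability over both values of genuine code bug:
  P(test failure | flaky test harness) = 0.46×0.678 + 0.88×0.322
        = 0.311880 + 0.283360 = 0.595240
Configurations with genuine code bug contribute 0.283360, so
  P(genuine code bug | test failure, flaky test harness) = 0.283360 / 0.595240 ≈ 0.476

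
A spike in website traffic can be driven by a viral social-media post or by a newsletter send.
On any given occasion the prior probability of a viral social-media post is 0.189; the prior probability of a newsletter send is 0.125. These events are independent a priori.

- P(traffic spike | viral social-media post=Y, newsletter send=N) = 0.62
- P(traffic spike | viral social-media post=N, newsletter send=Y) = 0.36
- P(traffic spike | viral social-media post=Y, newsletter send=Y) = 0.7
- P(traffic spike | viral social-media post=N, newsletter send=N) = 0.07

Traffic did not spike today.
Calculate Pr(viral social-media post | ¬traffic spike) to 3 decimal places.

P(¬traffic spike) = 0.93·0.811·0.875 + 0.64·0.811·0.125 + 0.38·0.189·0.875 + 0.3·0.189·0.125 = 0.659951 + 0.064880 + 0.062842 + 0.007088 = 0.794761
The viral social-media post-present share is 0.062842 + 0.007088 = 0.069930.
So P(viral social-media post | ¬traffic spike) = 0.069930/0.794761 ≈ 0.088.

Pr(viral social-media post | ¬traffic spike) ≈ 0.088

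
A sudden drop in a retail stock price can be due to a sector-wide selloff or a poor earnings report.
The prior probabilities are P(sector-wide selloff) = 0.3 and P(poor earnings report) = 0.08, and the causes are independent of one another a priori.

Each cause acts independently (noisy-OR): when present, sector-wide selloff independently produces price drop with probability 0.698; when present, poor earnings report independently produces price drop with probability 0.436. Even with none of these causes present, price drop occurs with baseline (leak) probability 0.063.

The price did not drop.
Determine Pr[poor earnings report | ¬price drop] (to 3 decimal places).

Under noisy-OR, P(price drop | causes) = 1 − (1−0.063)·∏(1−qᵢ) over the active causes.
Numerator (weight on configurations with poor earnings report): 0.029594 + 0.003830 = 0.033424
Denominator P(¬price drop): 0.937×0.7×0.92 + 0.528468×0.7×0.08 + 0.282974×0.3×0.92 + 0.159597×0.3×0.08 = 0.714953
P(poor earnings report | ¬price drop) = 0.033424/0.714953 ≈ 0.047

Pr[poor earnings report | ¬price drop] ≈ 0.047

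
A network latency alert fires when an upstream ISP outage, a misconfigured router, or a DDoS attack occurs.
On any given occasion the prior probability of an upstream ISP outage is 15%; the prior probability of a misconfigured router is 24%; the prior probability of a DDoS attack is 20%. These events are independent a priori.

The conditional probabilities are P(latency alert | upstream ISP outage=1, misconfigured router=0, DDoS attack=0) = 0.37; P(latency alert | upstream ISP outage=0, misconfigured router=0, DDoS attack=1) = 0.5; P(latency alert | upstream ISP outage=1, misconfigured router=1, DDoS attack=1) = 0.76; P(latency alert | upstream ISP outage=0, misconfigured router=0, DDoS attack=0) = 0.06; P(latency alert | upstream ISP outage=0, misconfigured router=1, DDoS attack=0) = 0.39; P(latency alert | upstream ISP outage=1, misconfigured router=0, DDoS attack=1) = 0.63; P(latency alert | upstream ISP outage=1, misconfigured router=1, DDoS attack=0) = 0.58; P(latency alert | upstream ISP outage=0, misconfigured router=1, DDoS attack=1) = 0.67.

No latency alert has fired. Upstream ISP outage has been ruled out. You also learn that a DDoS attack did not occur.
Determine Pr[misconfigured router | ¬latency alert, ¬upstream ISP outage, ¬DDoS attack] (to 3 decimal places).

Pr[misconfigured router | ¬latency alert, ¬upstream ISP outage, ¬DDoS attack] ≈ 0.170

By total probability over both values of misconfigured router:
  P(¬latency alert | ¬upstream ISP outage, ¬DDoS attack) = 0.94·0.76 + 0.61·0.24
        = 0.714400 + 0.146400 = 0.860800
Configurations with misconfigured router contribute 0.146400, so
  P(misconfigured router | ¬latency alert, ¬upstream ISP outage, ¬DDoS attack) = 0.146400 / 0.860800 ≈ 0.170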